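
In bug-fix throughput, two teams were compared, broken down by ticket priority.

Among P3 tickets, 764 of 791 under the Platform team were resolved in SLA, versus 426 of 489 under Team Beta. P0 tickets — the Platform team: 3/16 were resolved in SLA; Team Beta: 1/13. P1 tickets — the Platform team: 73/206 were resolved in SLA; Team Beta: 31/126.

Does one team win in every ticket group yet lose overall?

P3: the Platform team 764/791 = 96.6%, Team Beta 426/489 = 87.1% → the Platform team
P0: the Platform team 3/16 = 18.8%, Team Beta 1/13 = 7.7% → the Platform team
P1: the Platform team 73/206 = 35.4%, Team Beta 31/126 = 24.6% → the Platform team
Overall: the Platform team 840/1013 = 82.9%, Team Beta 458/628 = 72.9% → the Platform team
The Platform team wins overall and in every ticket group — no reversal.

No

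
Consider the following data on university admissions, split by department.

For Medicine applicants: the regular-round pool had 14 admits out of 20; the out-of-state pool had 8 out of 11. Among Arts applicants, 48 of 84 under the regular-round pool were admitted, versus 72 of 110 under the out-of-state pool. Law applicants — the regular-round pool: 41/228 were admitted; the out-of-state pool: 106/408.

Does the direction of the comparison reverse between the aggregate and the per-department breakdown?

No

Medicine: the regular-round pool 14/20 = 70.0%, the out-of-state pool 8/11 = 72.7% → the out-of-state pool
Arts: the regular-round pool 48/84 = 57.1%, the out-of-state pool 72/110 = 65.5% → the out-of-state pool
Law: the regular-round pool 41/228 = 18.0%, the out-of-state pool 106/408 = 26.0% → the out-of-state pool
Overall: the regular-round pool 103/332 = 31.0%, the out-of-state pool 186/529 = 35.2% → the out-of-state pool
The out-of-state pool wins overall and in every department group — no reversal.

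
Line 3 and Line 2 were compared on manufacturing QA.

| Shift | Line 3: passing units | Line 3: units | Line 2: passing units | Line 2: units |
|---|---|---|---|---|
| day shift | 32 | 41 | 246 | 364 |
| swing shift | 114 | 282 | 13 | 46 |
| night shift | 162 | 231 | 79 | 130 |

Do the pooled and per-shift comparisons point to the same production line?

No

Day shift: Line 3 32/41 = 78.0%, Line 2 246/364 = 67.6% → Line 3
Swing shift: Line 3 114/282 = 40.4%, Line 2 13/46 = 28.3% → Line 3
Night shift: Line 3 162/231 = 70.1%, Line 2 79/130 = 60.8% → Line 3
Overall: Line 3 308/554 = 55.6%, Line 2 338/540 = 62.6% → Line 2
Line 3 wins each shift group but Line 2 wins overall — the comparison reverses. Line 3's units skew toward swing shift, which has a lower base rate.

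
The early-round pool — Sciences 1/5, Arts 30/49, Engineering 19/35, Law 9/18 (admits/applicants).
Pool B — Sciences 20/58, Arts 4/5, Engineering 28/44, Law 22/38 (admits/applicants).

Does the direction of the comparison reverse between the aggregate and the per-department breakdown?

Sciences: the early-round pool 1/5 = 20.0%, Pool B 20/58 = 34.5% → Pool B
Arts: the early-round pool 30/49 = 61.2%, Pool B 4/5 = 80.0% → Pool B
Engineering: the early-round pool 19/35 = 54.3%, Pool B 28/44 = 63.6% → Pool B
Law: the early-round pool 9/18 = 50.0%, Pool B 22/38 = 57.9% → Pool B
Overall: the early-round pool 59/107 = 55.1%, Pool B 74/145 = 51.0% → the early-round pool
Pool B wins each department group but the early-round pool wins overall — the comparison reverses. Pool B's applicants skew toward Sciences, which has a lower base rate.

Yes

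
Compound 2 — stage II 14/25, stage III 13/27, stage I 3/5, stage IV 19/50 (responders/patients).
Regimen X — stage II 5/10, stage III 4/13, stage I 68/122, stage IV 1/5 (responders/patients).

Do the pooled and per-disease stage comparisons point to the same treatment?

Stage II: Compound 2 14/25 = 56.0%, Regimen X 5/10 = 50.0% → Compound 2
Stage III: Compound 2 13/27 = 48.1%, Regimen X 4/13 = 30.8% → Compound 2
Stage I: Compound 2 3/5 = 60.0%, Regimen X 68/122 = 55.7% → Compound 2
Stage IV: Compound 2 19/50 = 38.0%, Regimen X 1/5 = 20.0% → Compound 2
Overall: Compound 2 49/107 = 45.8%, Regimen X 78/150 = 52.0% → Regimen X
Compound 2 wins each disease group but Regimen X wins overall — the comparison reverses. Compound 2's patients skew toward stage IV, which has a lower base rate.

No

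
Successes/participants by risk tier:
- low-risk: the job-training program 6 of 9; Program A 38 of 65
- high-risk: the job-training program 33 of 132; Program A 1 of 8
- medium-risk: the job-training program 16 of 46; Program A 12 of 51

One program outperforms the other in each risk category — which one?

Low-risk: the job-training program 6/9 = 66.7%, Program A 38/65 = 58.5% → the job-training program
High-risk: the job-training program 33/132 = 25.0%, Program A 1/8 = 12.5% → the job-training program
Medium-risk: the job-training program 16/46 = 34.8%, Program A 12/51 = 23.5% → the job-training program
The job-training program has the higher rate in all 3 groups.

the job-training program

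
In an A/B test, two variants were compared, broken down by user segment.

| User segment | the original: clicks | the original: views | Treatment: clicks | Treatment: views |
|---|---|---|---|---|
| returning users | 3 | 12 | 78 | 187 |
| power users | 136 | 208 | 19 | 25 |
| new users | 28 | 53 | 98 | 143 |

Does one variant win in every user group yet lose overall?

Yes

Returning users: the original 3/12 = 25.0%, Treatment 78/187 = 41.7% → Treatment
Power users: the original 136/208 = 65.4%, Treatment 19/25 = 76.0% → Treatment
New users: the original 28/53 = 52.8%, Treatment 98/143 = 68.5% → Treatment
Overall: the original 167/273 = 61.2%, Treatment 195/355 = 54.9% → the original
Treatment wins each user group but the original wins overall — the comparison reverses. Treatment's views skew toward returning users, which has a lower base rate.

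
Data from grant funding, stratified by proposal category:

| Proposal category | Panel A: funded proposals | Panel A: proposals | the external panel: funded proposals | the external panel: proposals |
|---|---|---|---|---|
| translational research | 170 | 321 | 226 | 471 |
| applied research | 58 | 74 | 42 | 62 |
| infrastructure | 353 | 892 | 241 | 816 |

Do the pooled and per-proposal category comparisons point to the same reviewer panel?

Translational research: Panel A 170/321 = 53.0%, the external panel 226/471 = 48.0% → Panel A
Applied research: Panel A 58/74 = 78.4%, the external panel 42/62 = 67.7% → Panel A
Infrastructure: Panel A 353/892 = 39.6%, the external panel 241/816 = 29.5% → Panel A
Overall: Panel A 581/1287 = 45.1%, the external panel 509/1349 = 37.7% → Panel A
Panel A wins overall and in every proposal group — no reversal.

Yes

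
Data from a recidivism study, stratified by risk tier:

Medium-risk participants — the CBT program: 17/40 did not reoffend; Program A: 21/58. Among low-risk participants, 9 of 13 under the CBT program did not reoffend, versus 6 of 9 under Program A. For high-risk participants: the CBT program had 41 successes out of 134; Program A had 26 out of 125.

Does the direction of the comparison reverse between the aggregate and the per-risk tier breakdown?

Medium-risk: the CBT program 17/40 = 42.5%, Program A 21/58 = 36.2% → the CBT program
Low-risk: the CBT program 9/13 = 69.2%, Program A 6/9 = 66.7% → the CBT program
High-risk: the CBT program 41/134 = 30.6%, Program A 26/125 = 20.8% → the CBT program
Overall: the CBT program 67/187 = 35.8%, Program A 53/192 = 27.6% → the CBT program
The CBT program wins overall and in every risk group — no reversal.

No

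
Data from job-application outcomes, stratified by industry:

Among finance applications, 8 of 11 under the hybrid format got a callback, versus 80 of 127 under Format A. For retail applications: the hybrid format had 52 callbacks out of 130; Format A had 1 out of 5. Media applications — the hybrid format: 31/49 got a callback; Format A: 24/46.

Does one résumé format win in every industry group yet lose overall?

Finance: the hybrid format 8/11 = 72.7%, Format A 80/127 = 63.0% → the hybrid format
Retail: the hybrid format 52/130 = 40.0%, Format A 1/5 = 20.0% → the hybrid format
Media: the hybrid format 31/49 = 63.3%, Format A 24/46 = 52.2% → the hybrid format
Overall: the hybrid format 91/190 = 47.9%, Format A 105/178 = 59.0% → Format A
The hybrid format wins each industry group but Format A wins overall — the comparison reverses. The hybrid format's applications skew toward retail, which has a lower base rate.

Yes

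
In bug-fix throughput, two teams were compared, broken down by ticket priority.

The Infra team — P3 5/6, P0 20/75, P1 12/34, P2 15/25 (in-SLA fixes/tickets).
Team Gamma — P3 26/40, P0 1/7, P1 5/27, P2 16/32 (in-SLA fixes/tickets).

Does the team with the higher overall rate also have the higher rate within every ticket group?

No

P3: the Infra team 5/6 = 83.3%, Team Gamma 26/40 = 65.0% → the Infra team
P0: the Infra team 20/75 = 26.7%, Team Gamma 1/7 = 14.3% → the Infra team
P1: the Infra team 12/34 = 35.3%, Team Gamma 5/27 = 18.5% → the Infra team
P2: the Infra team 15/25 = 60.0%, Team Gamma 16/32 = 50.0% → the Infra team
Overall: the Infra team 52/140 = 37.1%, Team Gamma 48/106 = 45.3% → Team Gamma
The Infra team wins each ticket group but Team Gamma wins overall — the comparison reverses. The Infra team's tickets skew toward P0, which has a lower base rate.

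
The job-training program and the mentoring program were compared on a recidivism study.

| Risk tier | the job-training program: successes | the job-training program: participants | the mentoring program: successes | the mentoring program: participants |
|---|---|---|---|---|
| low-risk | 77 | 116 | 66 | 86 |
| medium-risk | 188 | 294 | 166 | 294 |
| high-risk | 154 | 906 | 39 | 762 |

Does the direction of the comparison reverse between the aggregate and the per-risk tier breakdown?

Low-risk: the job-training program 77/116 = 66.4%, the mentoring program 66/86 = 76.7% → the mentoring program
Medium-risk: the job-training program 188/294 = 63.9%, the mentoring program 166/294 = 56.5% → the job-training program
High-risk: the job-training program 154/906 = 17.0%, the mentoring program 39/762 = 5.1% → the job-training program
Overall: the job-training program 419/1316 = 31.8%, the mentoring program 271/1142 = 23.7% → the job-training program
Neither sweeps: the job-training program wins 2 of 3 groups, the mentoring program wins 1. The job-training program wins overall but not every group — no Simpson reversal.

No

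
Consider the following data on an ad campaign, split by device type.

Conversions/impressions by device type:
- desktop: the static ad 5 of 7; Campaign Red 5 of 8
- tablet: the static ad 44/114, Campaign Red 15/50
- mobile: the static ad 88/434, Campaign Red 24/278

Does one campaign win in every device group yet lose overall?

Desktop: the static ad 5/7 = 71.4%, Campaign Red 5/8 = 62.5% → the static ad
Tablet: the static ad 44/114 = 38.6%, Campaign Red 15/50 = 30.0% → the static ad
Mobile: the static ad 88/434 = 20.3%, Campaign Red 24/278 = 8.6% → the static ad
Overall: the static ad 137/555 = 24.7%, Campaign Red 44/336 = 13.1% → the static ad
The static ad wins overall and in every device group — no reversal.

No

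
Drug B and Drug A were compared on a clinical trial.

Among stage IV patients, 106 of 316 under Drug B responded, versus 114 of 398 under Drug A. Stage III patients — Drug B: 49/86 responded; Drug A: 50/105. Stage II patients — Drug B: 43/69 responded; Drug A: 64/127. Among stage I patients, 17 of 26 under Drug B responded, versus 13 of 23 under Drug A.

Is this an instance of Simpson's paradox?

Stage IV: Drug B 106/316 = 33.5%, Drug A 114/398 = 28.6% → Drug B
Stage III: Drug B 49/86 = 57.0%, Drug A 50/105 = 47.6% → Drug B
Stage II: Drug B 43/69 = 62.3%, Drug A 64/127 = 50.4% → Drug B
Stage I: Drug B 17/26 = 65.4%, Drug A 13/23 = 56.5% → Drug B
Overall: Drug B 215/497 = 43.3%, Drug A 241/653 = 36.9% → Drug B
Drug B wins overall and in every disease group — no reversal.

No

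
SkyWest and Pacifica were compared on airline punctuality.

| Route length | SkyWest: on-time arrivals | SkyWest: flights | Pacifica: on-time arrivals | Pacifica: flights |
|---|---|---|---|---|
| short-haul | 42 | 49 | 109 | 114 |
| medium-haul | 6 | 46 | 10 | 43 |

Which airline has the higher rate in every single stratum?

Pacifica

Short-haul: SkyWest 42/49 = 85.7%, Pacifica 109/114 = 95.6% → Pacifica
Medium-haul: SkyWest 6/46 = 13.0%, Pacifica 10/43 = 23.3% → Pacifica
Pacifica has the higher rate in both groups.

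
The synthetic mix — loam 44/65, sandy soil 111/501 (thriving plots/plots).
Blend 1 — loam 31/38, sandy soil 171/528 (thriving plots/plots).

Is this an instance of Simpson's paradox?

No

Loam: the synthetic mix 44/65 = 67.7%, Blend 1 31/38 = 81.6% → Blend 1
Sandy soil: the synthetic mix 111/501 = 22.2%, Blend 1 171/528 = 32.4% → Blend 1
Overall: the synthetic mix 155/566 = 27.4%, Blend 1 202/566 = 35.7% → Blend 1
Blend 1 wins overall and in every soil group — no reversal.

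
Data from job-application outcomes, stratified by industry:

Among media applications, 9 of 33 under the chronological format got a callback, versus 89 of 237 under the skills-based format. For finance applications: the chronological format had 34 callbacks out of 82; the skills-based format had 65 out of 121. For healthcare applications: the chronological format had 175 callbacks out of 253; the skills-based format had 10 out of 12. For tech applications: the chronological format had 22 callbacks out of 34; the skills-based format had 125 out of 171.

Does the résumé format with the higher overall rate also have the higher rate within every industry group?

Media: the chronological format 9/33 = 27.3%, the skills-based format 89/237 = 37.6% → the skills-based format
Finance: the chronological format 34/82 = 41.5%, the skills-based format 65/121 = 53.7% → the skills-based format
Healthcare: the chronological format 175/253 = 69.2%, the skills-based format 10/12 = 83.3% → the skills-based format
Tech: the chronological format 22/34 = 64.7%, the skills-based format 125/171 = 73.1% → the skills-based format
Overall: the chronological format 240/402 = 59.7%, the skills-based format 289/541 = 53.4% → the chronological format
The skills-based format wins each industry group but the chronological format wins overall — the comparison reverses. The skills-based format's applications skew toward media, which has a lower base rate.

No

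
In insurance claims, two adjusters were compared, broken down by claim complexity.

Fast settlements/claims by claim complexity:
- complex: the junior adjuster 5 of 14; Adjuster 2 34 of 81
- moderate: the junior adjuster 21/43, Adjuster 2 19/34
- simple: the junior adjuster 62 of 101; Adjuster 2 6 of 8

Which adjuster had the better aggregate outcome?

Complex: the junior adjuster 5/14 = 35.7%, Adjuster 2 34/81 = 42.0% → Adjuster 2
Moderate: the junior adjuster 21/43 = 48.8%, Adjuster 2 19/34 = 55.9% → Adjuster 2
Simple: the junior adjuster 62/101 = 61.4%, Adjuster 2 6/8 = 75.0% → Adjuster 2
Overall: the junior adjuster 88/158 = 55.7%, Adjuster 2 59/123 = 48.0% → the junior adjuster
(Adjuster 2 wins every claim group but the junior adjuster wins overall — Adjuster 2's claims skew toward the low-rate complex group.)

the junior adjuster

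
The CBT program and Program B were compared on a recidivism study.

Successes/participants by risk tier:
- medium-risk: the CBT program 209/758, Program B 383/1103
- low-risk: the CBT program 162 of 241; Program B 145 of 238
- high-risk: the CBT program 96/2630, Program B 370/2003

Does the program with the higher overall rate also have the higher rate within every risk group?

Medium-risk: the CBT program 209/758 = 27.6%, Program B 383/1103 = 34.7% → Program B
Low-risk: the CBT program 162/241 = 67.2%, Program B 145/238 = 60.9% → the CBT program
High-risk: the CBT program 96/2630 = 3.7%, Program B 370/2003 = 18.5% → Program B
Overall: the CBT program 467/3629 = 12.9%, Program B 898/3344 = 26.9% → Program B
Neither sweeps: the CBT program wins 1 of 3 groups, Program B wins 2. Program B wins overall but not every group — no Simpson reversal.

No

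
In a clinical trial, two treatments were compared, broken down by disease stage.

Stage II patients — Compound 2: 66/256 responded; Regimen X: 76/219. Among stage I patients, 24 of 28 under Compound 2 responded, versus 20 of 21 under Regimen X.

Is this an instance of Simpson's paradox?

No

Stage II: Compound 2 66/256 = 25.8%, Regimen X 76/219 = 34.7% → Regimen X
Stage I: Compound 2 24/28 = 85.7%, Regimen X 20/21 = 95.2% → Regimen X
Overall: Compound 2 90/284 = 31.7%, Regimen X 96/240 = 40.0% → Regimen X
Regimen X wins overall and in every disease group — no reversal.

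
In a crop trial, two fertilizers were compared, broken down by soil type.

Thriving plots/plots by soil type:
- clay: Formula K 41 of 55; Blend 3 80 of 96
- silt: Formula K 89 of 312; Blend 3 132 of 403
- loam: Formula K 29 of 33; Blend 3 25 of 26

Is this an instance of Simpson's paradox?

No

Clay: Formula K 41/55 = 74.5%, Blend 3 80/96 = 83.3% → Blend 3
Silt: Formula K 89/312 = 28.5%, Blend 3 132/403 = 32.8% → Blend 3
Loam: Formula K 29/33 = 87.9%, Blend 3 25/26 = 96.2% → Blend 3
Overall: Formula K 159/400 = 39.8%, Blend 3 237/525 = 45.1% → Blend 3
Blend 3 wins overall and in every soil group — no reversal.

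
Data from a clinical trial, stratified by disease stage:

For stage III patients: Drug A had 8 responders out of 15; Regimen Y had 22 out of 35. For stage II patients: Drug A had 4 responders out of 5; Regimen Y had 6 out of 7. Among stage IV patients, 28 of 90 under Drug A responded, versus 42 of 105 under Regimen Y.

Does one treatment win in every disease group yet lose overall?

Stage III: Drug A 8/15 = 53.3%, Regimen Y 22/35 = 62.9% → Regimen Y
Stage II: Drug A 4/5 = 80.0%, Regimen Y 6/7 = 85.7% → Regimen Y
Stage IV: Drug A 28/90 = 31.1%, Regimen Y 42/105 = 40.0% → Regimen Y
Overall: Drug A 40/110 = 36.4%, Regimen Y 70/147 = 47.6% → Regimen Y
Regimen Y wins overall and in every disease group — no reversal.

No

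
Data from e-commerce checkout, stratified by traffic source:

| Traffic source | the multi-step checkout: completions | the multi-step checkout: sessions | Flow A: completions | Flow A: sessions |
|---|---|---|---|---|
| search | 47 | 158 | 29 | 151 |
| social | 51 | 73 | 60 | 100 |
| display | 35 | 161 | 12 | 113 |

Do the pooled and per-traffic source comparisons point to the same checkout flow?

Yes

Search: the multi-step checkout 47/158 = 29.7%, Flow A 29/151 = 19.2% → the multi-step checkout
Social: the multi-step checkout 51/73 = 69.9%, Flow A 60/100 = 60.0% → the multi-step checkout
Display: the multi-step checkout 35/161 = 21.7%, Flow A 12/113 = 10.6% → the multi-step checkout
Overall: the multi-step checkout 133/392 = 33.9%, Flow A 101/364 = 27.7% → the multi-step checkout
The multi-step checkout wins overall and in every traffic group — no reversal.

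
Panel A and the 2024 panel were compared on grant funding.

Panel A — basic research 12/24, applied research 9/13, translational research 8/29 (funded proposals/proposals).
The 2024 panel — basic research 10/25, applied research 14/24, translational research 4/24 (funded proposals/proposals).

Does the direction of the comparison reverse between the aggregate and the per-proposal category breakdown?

Basic research: Panel A 12/24 = 50.0%, the 2024 panel 10/25 = 40.0% → Panel A
Applied research: Panel A 9/13 = 69.2%, the 2024 panel 14/24 = 58.3% → Panel A
Translational research: Panel A 8/29 = 27.6%, the 2024 panel 4/24 = 16.7% → Panel A
Overall: Panel A 29/66 = 43.9%, the 2024 panel 28/73 = 38.4% → Panel A
Panel A wins overall and in every proposal group — no reversal.

No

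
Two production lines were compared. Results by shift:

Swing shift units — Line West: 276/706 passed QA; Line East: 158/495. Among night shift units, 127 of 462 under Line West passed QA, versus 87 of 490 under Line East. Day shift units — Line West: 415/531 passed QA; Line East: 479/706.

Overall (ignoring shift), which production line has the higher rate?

Line West

Swing shift: Line West 276/706 = 39.1%, Line East 158/495 = 31.9% → Line West
Night shift: Line West 127/462 = 27.5%, Line East 87/490 = 17.8% → Line West
Day shift: Line West 415/531 = 78.2%, Line East 479/706 = 67.8% → Line West
Overall: Line West 818/1699 = 48.1%, Line East 724/1691 = 42.8% → Line West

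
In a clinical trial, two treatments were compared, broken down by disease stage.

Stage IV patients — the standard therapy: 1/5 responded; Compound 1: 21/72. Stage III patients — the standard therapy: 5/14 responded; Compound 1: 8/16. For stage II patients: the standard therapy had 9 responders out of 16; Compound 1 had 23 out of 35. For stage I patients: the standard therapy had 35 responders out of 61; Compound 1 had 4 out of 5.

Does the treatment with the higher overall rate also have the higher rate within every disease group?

No

Stage IV: the standard therapy 1/5 = 20.0%, Compound 1 21/72 = 29.2% → Compound 1
Stage III: the standard therapy 5/14 = 35.7%, Compound 1 8/16 = 50.0% → Compound 1
Stage II: the standard therapy 9/16 = 56.2%, Compound 1 23/35 = 65.7% → Compound 1
Stage I: the standard therapy 35/61 = 57.4%, Compound 1 4/5 = 80.0% → Compound 1
Overall: the standard therapy 50/96 = 52.1%, Compound 1 56/128 = 43.8% → the standard therapy
Compound 1 wins each disease group but the standard therapy wins overall — the comparison reverses. Compound 1's patients skew toward stage IV, which has a lower base rate.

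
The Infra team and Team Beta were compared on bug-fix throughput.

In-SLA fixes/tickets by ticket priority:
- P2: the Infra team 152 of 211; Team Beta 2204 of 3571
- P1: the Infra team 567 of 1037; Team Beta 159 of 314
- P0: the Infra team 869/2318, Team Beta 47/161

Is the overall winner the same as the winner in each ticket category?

No

P2: the Infra team 152/211 = 72.0%, Team Beta 2204/3571 = 61.7% → the Infra team
P1: the Infra team 567/1037 = 54.7%, Team Beta 159/314 = 50.6% → the Infra team
P0: the Infra team 869/2318 = 37.5%, Team Beta 47/161 = 29.2% → the Infra team
Overall: the Infra team 1588/3566 = 44.5%, Team Beta 2410/4046 = 59.6% → Team Beta
The Infra team wins each ticket group but Team Beta wins overall — the comparison reverses. The Infra team's tickets skew toward P0, which has a lower base rate.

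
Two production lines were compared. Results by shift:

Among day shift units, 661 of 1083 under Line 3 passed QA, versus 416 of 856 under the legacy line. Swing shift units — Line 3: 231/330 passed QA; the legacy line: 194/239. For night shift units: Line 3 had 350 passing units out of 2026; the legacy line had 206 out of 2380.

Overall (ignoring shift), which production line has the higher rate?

Line 3

Day shift: Line 3 661/1083 = 61.0%, the legacy line 416/856 = 48.6% → Line 3
Swing shift: Line 3 231/330 = 70.0%, the legacy line 194/239 = 81.2% → the legacy line
Night shift: Line 3 350/2026 = 17.3%, the legacy line 206/2380 = 8.7% → Line 3
Overall: Line 3 1242/3439 = 36.1%, the legacy line 816/3475 = 23.5% → Line 3
(Neither sweeps every shift group, but Line 3 has the higher pooled rate.)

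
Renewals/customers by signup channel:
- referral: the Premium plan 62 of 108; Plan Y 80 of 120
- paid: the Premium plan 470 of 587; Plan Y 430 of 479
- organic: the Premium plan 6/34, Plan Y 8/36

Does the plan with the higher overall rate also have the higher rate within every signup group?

Referral: the Premium plan 62/108 = 57.4%, Plan Y 80/120 = 66.7% → Plan Y
Paid: the Premium plan 470/587 = 80.1%, Plan Y 430/479 = 89.8% → Plan Y
Organic: the Premium plan 6/34 = 17.6%, Plan Y 8/36 = 22.2% → Plan Y
Overall: the Premium plan 538/729 = 73.8%, Plan Y 518/635 = 81.6% → Plan Y
Plan Y wins overall and in every signup group — no reversal.

Yes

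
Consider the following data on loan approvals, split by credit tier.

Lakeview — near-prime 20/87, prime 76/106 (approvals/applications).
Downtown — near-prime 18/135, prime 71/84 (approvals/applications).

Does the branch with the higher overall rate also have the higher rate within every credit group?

No

Near-prime: Lakeview 20/87 = 23.0%, Downtown 18/135 = 13.3% → Lakeview
Prime: Lakeview 76/106 = 71.7%, Downtown 71/84 = 84.5% → Downtown
Overall: Lakeview 96/193 = 49.7%, Downtown 89/219 = 40.6% → Lakeview
Neither sweeps: Lakeview wins 1 of 2 groups, Downtown wins 1. Lakeview wins overall but not every group — no Simpson reversal.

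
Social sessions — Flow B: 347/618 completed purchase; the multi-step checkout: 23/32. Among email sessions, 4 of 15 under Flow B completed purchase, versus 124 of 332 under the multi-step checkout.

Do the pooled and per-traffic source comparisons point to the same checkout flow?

Social: Flow B 347/618 = 56.1%, the multi-step checkout 23/32 = 71.9% → the multi-step checkout
Email: Flow B 4/15 = 26.7%, the multi-step checkout 124/332 = 37.3% → the multi-step checkout
Overall: Flow B 351/633 = 55.5%, the multi-step checkout 147/364 = 40.4% → Flow B
The multi-step checkout wins each traffic group but Flow B wins overall — the comparison reverses. The multi-step checkout's sessions skew toward email, which has a lower base rate.

No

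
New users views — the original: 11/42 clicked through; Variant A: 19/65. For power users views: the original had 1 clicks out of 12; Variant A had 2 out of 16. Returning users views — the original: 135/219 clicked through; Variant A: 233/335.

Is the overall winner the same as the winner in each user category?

New users: the original 11/42 = 26.2%, Variant A 19/65 = 29.2% → Variant A
Power users: the original 1/12 = 8.3%, Variant A 2/16 = 12.5% → Variant A
Returning users: the original 135/219 = 61.6%, Variant A 233/335 = 69.6% → Variant A
Overall: the original 147/273 = 53.8%, Variant A 254/416 = 61.1% → Variant A
Variant A wins overall and in every user group — no reversal.

Yes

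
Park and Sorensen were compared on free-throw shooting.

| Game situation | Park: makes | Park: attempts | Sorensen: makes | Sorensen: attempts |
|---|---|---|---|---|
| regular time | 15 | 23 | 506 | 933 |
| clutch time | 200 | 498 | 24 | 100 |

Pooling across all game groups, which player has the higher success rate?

Regular time: Park 15/23 = 65.2%, Sorensen 506/933 = 54.2% → Park
Clutch time: Park 200/498 = 40.2%, Sorensen 24/100 = 24.0% → Park
Overall: Park 215/521 = 41.3%, Sorensen 530/1033 = 51.3% → Sorensen
(Park wins every game group but Sorensen wins overall — Park's attempts skew toward the low-rate clutch time group.)

Sorensen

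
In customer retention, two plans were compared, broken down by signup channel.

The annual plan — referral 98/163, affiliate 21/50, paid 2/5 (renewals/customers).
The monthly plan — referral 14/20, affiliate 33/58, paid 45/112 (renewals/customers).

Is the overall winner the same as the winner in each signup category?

Referral: the annual plan 98/163 = 60.1%, the monthly plan 14/20 = 70.0% → the monthly plan
Affiliate: the annual plan 21/50 = 42.0%, the monthly plan 33/58 = 56.9% → the monthly plan
Paid: the annual plan 2/5 = 40.0%, the monthly plan 45/112 = 40.2% → the monthly plan
Overall: the annual plan 121/218 = 55.5%, the monthly plan 92/190 = 48.4% → the annual plan
The monthly plan wins each signup group but the annual plan wins overall — the comparison reverses. The monthly plan's customers skew toward paid, which has a lower base rate.

No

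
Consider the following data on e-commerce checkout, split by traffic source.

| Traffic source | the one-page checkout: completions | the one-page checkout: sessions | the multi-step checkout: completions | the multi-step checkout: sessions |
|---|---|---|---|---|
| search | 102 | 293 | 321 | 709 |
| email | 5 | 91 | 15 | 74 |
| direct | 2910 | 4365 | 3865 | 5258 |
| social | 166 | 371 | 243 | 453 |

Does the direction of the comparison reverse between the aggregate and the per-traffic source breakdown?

No

Search: the one-page checkout 102/293 = 34.8%, the multi-step checkout 321/709 = 45.3% → the multi-step checkout
Email: the one-page checkout 5/91 = 5.5%, the multi-step checkout 15/74 = 20.3% → the multi-step checkout
Direct: the one-page checkout 2910/4365 = 66.7%, the multi-step checkout 3865/5258 = 73.5% → the multi-step checkout
Social: the one-page checkout 166/371 = 44.7%, the multi-step checkout 243/453 = 53.6% → the multi-step checkout
Overall: the one-page checkout 3183/5120 = 62.2%, the multi-step checkout 4444/6494 = 68.4% → the multi-step checkout
The multi-step checkout wins overall and in every traffic group — no reversal.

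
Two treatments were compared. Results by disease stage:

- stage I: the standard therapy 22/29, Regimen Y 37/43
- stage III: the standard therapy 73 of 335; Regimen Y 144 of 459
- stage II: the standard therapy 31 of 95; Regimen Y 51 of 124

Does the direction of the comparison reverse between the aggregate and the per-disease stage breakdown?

No

Stage I: the standard therapy 22/29 = 75.9%, Regimen Y 37/43 = 86.0% → Regimen Y
Stage III: the standard therapy 73/335 = 21.8%, Regimen Y 144/459 = 31.4% → Regimen Y
Stage II: the standard therapy 31/95 = 32.6%, Regimen Y 51/124 = 41.1% → Regimen Y
Overall: the standard therapy 126/459 = 27.5%, Regimen Y 232/626 = 37.1% → Regimen Y
Regimen Y wins overall and in every disease group — no reversal.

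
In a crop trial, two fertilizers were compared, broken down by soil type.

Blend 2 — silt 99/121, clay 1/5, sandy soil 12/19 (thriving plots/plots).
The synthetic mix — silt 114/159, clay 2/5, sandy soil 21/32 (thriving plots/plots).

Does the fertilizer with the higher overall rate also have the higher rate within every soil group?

Silt: Blend 2 99/121 = 81.8%, the synthetic mix 114/159 = 71.7% → Blend 2
Clay: Blend 2 1/5 = 20.0%, the synthetic mix 2/5 = 40.0% → the synthetic mix
Sandy soil: Blend 2 12/19 = 63.2%, the synthetic mix 21/32 = 65.6% → the synthetic mix
Overall: Blend 2 112/145 = 77.2%, the synthetic mix 137/196 = 69.9% → Blend 2
Neither sweeps: Blend 2 wins 1 of 3 groups, the synthetic mix wins 2. Blend 2 wins overall but not every group — no Simpson reversal.

No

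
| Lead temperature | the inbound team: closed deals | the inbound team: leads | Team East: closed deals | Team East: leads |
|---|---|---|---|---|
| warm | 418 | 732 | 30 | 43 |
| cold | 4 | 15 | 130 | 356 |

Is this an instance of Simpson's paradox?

Warm: the inbound team 418/732 = 57.1%, Team East 30/43 = 69.8% → Team East
Cold: the inbound team 4/15 = 26.7%, Team East 130/356 = 36.5% → Team East
Overall: the inbound team 422/747 = 56.5%, Team East 160/399 = 40.1% → the inbound team
Team East wins each lead group but the inbound team wins overall — the comparison reverses. Team East's leads skew toward cold, which has a lower base rate.

Yes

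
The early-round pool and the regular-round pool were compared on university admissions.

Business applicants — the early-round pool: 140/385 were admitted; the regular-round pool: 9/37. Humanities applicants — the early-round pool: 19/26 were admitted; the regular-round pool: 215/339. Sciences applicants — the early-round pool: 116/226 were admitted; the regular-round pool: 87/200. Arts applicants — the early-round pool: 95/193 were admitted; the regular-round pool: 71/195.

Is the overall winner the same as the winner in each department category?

No

Business: the early-round pool 140/385 = 36.4%, the regular-round pool 9/37 = 24.3% → the early-round pool
Humanities: the early-round pool 19/26 = 73.1%, the regular-round pool 215/339 = 63.4% → the early-round pool
Sciences: the early-round pool 116/226 = 51.3%, the regular-round pool 87/200 = 43.5% → the early-round pool
Arts: the early-round pool 95/193 = 49.2%, the regular-round pool 71/195 = 36.4% → the early-round pool
Overall: the early-round pool 370/830 = 44.6%, the regular-round pool 382/771 = 49.5% → the regular-round pool
The early-round pool wins each department group but the regular-round pool wins overall — the comparison reverses. The early-round pool's applicants skew toward Business, which has a lower base rate.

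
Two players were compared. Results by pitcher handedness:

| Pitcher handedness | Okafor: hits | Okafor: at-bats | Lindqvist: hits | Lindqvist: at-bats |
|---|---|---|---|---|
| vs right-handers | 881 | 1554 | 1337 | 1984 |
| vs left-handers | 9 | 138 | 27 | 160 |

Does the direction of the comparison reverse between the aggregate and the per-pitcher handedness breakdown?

Vs right-handers: Okafor 881/1554 = 56.7%, Lindqvist 1337/1984 = 67.4% → Lindqvist
Vs left-handers: Okafor 9/138 = 6.5%, Lindqvist 27/160 = 16.9% → Lindqvist
Overall: Okafor 890/1692 = 52.6%, Lindqvist 1364/2144 = 63.6% → Lindqvist
Lindqvist wins overall and in every pitcher group — no reversal.

No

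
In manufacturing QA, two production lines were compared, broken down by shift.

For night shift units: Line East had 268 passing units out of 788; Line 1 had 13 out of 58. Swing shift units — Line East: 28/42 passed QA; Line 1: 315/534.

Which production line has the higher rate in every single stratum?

Night shift: Line East 268/788 = 34.0%, Line 1 13/58 = 22.4% → Line East
Swing shift: Line East 28/42 = 66.7%, Line 1 315/534 = 59.0% → Line East
Line East has the higher rate in both groups.

Line East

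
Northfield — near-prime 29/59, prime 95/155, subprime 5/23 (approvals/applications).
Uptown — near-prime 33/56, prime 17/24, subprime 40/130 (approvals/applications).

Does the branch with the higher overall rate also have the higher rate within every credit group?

No

Near-prime: Northfield 29/59 = 49.2%, Uptown 33/56 = 58.9% → Uptown
Prime: Northfield 95/155 = 61.3%, Uptown 17/24 = 70.8% → Uptown
Subprime: Northfield 5/23 = 21.7%, Uptown 40/130 = 30.8% → Uptown
Overall: Northfield 129/237 = 54.4%, Uptown 90/210 = 42.9% → Northfield
Uptown wins each credit group but Northfield wins overall — the comparison reverses. Uptown's applications skew toward subprime, which has a lower base rate.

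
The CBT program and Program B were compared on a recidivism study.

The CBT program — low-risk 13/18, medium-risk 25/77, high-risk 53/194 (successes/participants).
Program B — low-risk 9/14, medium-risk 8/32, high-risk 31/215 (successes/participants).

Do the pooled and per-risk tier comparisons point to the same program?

Low-risk: the CBT program 13/18 = 72.2%, Program B 9/14 = 64.3% → the CBT program
Medium-risk: the CBT program 25/77 = 32.5%, Program B 8/32 = 25.0% → the CBT program
High-risk: the CBT program 53/194 = 27.3%, Program B 31/215 = 14.4% → the CBT program
Overall: the CBT program 91/289 = 31.5%, Program B 48/261 = 18.4% → the CBT program
The CBT program wins overall and in every risk group — no reversal.

Yes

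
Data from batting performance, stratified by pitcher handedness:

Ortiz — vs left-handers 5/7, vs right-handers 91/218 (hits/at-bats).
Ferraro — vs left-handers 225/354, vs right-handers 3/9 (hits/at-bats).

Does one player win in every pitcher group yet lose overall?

Vs left-handers: Ortiz 5/7 = 71.4%, Ferraro 225/354 = 63.6% → Ortiz
Vs right-handers: Ortiz 91/218 = 41.7%, Ferraro 3/9 = 33.3% → Ortiz
Overall: Ortiz 96/225 = 42.7%, Ferraro 228/363 = 62.8% → Ferraro
Ortiz wins each pitcher group but Ferraro wins overall — the comparison reverses. Ortiz's at-bats skew toward vs right-handers, which has a lower base rate.

Yes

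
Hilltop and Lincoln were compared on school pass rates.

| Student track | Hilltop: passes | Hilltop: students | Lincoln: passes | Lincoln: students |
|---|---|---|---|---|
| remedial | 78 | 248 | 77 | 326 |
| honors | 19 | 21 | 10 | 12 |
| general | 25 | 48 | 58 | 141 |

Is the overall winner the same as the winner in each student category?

Remedial: Hilltop 78/248 = 31.5%, Lincoln 77/326 = 23.6% → Hilltop
Honors: Hilltop 19/21 = 90.5%, Lincoln 10/12 = 83.3% → Hilltop
General: Hilltop 25/48 = 52.1%, Lincoln 58/141 = 41.1% → Hilltop
Overall: Hilltop 122/317 = 38.5%, Lincoln 145/479 = 30.3% → Hilltop
Hilltop wins overall and in every student group — no reversal.

Yes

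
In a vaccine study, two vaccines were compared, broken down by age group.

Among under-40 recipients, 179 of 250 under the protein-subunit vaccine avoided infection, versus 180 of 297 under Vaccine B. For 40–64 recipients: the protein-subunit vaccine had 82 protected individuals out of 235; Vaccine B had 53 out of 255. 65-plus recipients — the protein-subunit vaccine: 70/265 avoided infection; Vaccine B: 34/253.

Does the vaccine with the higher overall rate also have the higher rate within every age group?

Yes

Under-40: the protein-subunit vaccine 179/250 = 71.6%, Vaccine B 180/297 = 60.6% → the protein-subunit vaccine
40–64: the protein-subunit vaccine 82/235 = 34.9%, Vaccine B 53/255 = 20.8% → the protein-subunit vaccine
65-plus: the protein-subunit vaccine 70/265 = 26.4%, Vaccine B 34/253 = 13.4% → the protein-subunit vaccine
Overall: the protein-subunit vaccine 331/750 = 44.1%, Vaccine B 267/805 = 33.2% → the protein-subunit vaccine
The protein-subunit vaccine wins overall and in every age group — no reversal.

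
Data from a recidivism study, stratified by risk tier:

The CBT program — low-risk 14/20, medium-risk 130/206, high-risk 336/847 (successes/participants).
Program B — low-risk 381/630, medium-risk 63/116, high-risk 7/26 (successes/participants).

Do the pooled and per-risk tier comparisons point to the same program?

Low-risk: the CBT program 14/20 = 70.0%, Program B 381/630 = 60.5% → the CBT program
Medium-risk: the CBT program 130/206 = 63.1%, Program B 63/116 = 54.3% → the CBT program
High-risk: the CBT program 336/847 = 39.7%, Program B 7/26 = 26.9% → the CBT program
Overall: the CBT program 480/1073 = 44.7%, Program B 451/772 = 58.4% → Program B
The CBT program wins each risk group but Program B wins overall — the comparison reverses. The CBT program's participants skew toward high-risk, which has a lower base rate.

No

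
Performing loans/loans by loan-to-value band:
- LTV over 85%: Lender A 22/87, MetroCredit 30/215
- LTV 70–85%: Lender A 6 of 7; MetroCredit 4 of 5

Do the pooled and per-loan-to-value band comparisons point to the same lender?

Yes

LTV over 85%: Lender A 22/87 = 25.3%, MetroCredit 30/215 = 14.0% → Lender A
LTV 70–85%: Lender A 6/7 = 85.7%, MetroCredit 4/5 = 80.0% → Lender A
Overall: Lender A 28/94 = 29.8%, MetroCredit 34/220 = 15.5% → Lender A
Lender A wins overall and in every loan-to-value group — no reversal.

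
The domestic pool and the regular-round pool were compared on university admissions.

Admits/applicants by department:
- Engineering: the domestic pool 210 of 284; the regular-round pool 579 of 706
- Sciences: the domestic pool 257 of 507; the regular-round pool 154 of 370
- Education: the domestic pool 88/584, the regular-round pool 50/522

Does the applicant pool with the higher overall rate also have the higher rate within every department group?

Engineering: the domestic pool 210/284 = 73.9%, the regular-round pool 579/706 = 82.0% → the regular-round pool
Sciences: the domestic pool 257/507 = 50.7%, the regular-round pool 154/370 = 41.6% → the domestic pool
Education: the domestic pool 88/584 = 15.1%, the regular-round pool 50/522 = 9.6% → the domestic pool
Overall: the domestic pool 555/1375 = 40.4%, the regular-round pool 783/1598 = 49.0% → the regular-round pool
Neither sweeps: the domestic pool wins 2 of 3 groups, the regular-round pool wins 1. The regular-round pool wins overall but not every group — no Simpson reversal.

No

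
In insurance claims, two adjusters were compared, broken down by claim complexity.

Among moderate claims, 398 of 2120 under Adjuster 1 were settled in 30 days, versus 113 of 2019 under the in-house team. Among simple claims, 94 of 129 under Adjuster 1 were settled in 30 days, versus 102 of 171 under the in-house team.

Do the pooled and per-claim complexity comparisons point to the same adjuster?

Yes

Moderate: Adjuster 1 398/2120 = 18.8%, the in-house team 113/2019 = 5.6% → Adjuster 1
Simple: Adjuster 1 94/129 = 72.9%, the in-house team 102/171 = 59.6% → Adjuster 1
Overall: Adjuster 1 492/2249 = 21.9%, the in-house team 215/2190 = 9.8% → Adjuster 1
Adjuster 1 wins overall and in every claim group — no reversal.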